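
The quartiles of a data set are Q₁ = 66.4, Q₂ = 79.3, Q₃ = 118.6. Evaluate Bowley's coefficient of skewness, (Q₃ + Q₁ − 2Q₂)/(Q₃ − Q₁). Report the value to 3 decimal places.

0.506

numerator: Q₃ + Q₁ − 2Q₂ = 118.6 + 66.4 − 2×79.3 = 26.4000
denominator: Q₃ − Q₁ = 118.6 − 66.4 = 52.2000
Bowley skewness = 26.4000 / 52.2000 ≈ 0.506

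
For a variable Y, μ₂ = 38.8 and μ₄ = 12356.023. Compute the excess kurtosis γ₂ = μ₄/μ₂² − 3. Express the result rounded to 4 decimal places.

5.2076

μ₂² = 38.8² = 1505.44000
μ₄/μ₂² = 12356.023 / 1505.44000 = 8.20758
γ₂ = 8.20758 − 3 ≈ 5.2076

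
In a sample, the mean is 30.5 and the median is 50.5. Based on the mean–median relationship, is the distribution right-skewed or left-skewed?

mean − median = 30.5 − 50.5 = -20.0
mean < median ⇒ the longer tail is on the left ⇒ left-skewed (negatively skewed).

left-skewed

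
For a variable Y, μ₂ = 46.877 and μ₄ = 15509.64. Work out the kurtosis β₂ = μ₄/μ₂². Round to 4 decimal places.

7.0580

μ₂² = 46.877² = 2197.45313
μ₄/μ₂² = 15509.64 / 2197.45313 = 7.05801
β₂ ≈ 7.0580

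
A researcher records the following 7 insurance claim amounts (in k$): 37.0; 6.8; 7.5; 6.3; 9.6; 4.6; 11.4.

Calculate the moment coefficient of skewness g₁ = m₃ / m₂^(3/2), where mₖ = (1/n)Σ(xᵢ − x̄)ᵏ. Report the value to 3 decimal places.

x̄ = (37.0 + 6.8 + 7.5 + 6.3 + 9.6 + 4.6 + 11.4) / 7 = 11.8857
deviations (xᵢ − x̄): 25.1143, -5.0857, -4.3857, -5.5857, -2.2857, -7.2857, -0.4857
Σ(xᵢ − x̄)² = 765.5686 ⇒ m₂ = 765.5686/7 = 109.36694
Σ(xᵢ − x̄)³ = 15051.3011 ⇒ m₃ = 15051.3011/7 = 2150.18587
m₂^(3/2) = 109.36694^(1.5) = 1143.74467
g₁ = m₃ / m₂^(3/2) = 2150.18587 / 1143.74467 ≈ 1.880

1.880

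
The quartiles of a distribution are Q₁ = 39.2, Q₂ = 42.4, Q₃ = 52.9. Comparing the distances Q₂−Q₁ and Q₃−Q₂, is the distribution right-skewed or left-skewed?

Q₂ − Q₁ = 3.2;  Q₃ − Q₂ = 10.5
Q₃ − Q₂ > Q₂ − Q₁ ⇒ the upper half is more spread out ⇒ right-skewed.

right-skewed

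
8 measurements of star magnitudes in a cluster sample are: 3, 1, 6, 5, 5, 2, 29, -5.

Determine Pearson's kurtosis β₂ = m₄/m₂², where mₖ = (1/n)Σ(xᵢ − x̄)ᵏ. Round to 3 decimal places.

4.980

x̄ = 5.7500
Σ(xᵢ − x̄)² = 701.5000 ⇒ m₂ = 87.68750
Σ(xᵢ − x̄)⁴ = 306327.1563 ⇒ m₄ = 38290.89453
m₂² = 7689.09766
β₂ = m₄/m₂² = 38290.89453 / 7689.09766 ≈ 4.980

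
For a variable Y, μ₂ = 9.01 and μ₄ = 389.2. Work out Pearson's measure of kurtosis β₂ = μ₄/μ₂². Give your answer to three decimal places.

4.794

μ₂² = 9.01² = 81.18010
μ₄/μ₂² = 389.2 / 81.18010 = 4.79428
β₂ ≈ 4.794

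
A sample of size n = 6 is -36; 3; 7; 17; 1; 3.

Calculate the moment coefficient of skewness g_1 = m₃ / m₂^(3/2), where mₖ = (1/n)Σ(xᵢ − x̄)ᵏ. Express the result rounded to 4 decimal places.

x̄ = (-36 + 3 + 7 + 17 + 1 + 3) / 6 = -0.8333
deviations (xᵢ − x̄): -35.1667, 3.8333, 7.8333, 17.8333, 1.8333, 3.8333
Σ(xᵢ − x̄)² = 1648.8333 ⇒ m₂ = 1648.8333/6 = 274.80556
Σ(xᵢ − x̄)³ = -37219.4444 ⇒ m₃ = -37219.4444/6 = -6203.24074
m₂^(3/2) = 274.80556^(1.5) = 4555.52320
g_1 = m₃ / m₂^(3/2) = -6203.24074 / 4555.52320 ≈ -1.3617

-1.3617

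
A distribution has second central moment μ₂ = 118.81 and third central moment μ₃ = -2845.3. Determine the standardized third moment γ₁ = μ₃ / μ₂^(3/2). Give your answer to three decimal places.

-2.197

σ = √μ₂ = √118.81 = 10.90000
σ³ = μ₂^(3/2) = 1295.02900
γ₁ = μ₃/σ³ = -2845.3 / 1295.02900 ≈ -2.197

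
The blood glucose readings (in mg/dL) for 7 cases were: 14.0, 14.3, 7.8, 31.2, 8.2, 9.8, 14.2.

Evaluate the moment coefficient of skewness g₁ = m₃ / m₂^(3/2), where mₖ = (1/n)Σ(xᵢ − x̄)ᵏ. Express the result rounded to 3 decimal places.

1.515

x̄ = (14.0 + 14.3 + 7.8 + 31.2 + 8.2 + 9.8 + 14.2) / 7 = 14.2143
deviations (xᵢ − x̄): -0.2143, 0.0857, -6.4143, 16.9857, -6.0143, -4.4143, -0.0143
Σ(xᵢ − x̄)² = 385.3686 ⇒ m₂ = 385.3686/7 = 55.05265
Σ(xᵢ − x̄)³ = 4333.1492 ⇒ m₃ = 4333.1492/7 = 619.02131
m₂^(3/2) = 55.05265^(1.5) = 408.47679
g₁ = m₃ / m₂^(3/2) = 619.02131 / 408.47679 ≈ 1.515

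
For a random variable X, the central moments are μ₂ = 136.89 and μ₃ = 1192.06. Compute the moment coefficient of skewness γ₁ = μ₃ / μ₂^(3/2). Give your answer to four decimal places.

0.7443

σ = √μ₂ = √136.89 = 11.70000
σ³ = μ₂^(3/2) = 1601.61300
γ₁ = μ₃/σ³ = 1192.06 / 1601.61300 ≈ 0.7443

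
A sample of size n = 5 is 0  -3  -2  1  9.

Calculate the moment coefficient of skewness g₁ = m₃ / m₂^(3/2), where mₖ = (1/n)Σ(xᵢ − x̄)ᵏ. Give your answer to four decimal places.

x̄ = (0 - 3 - 2 + 1 + 9) / 5 = 1.0000
deviations (xᵢ − x̄): -1.0000, -4.0000, -3.0000, 0.0000, 8.0000
Σ(xᵢ − x̄)² = 90.0000 ⇒ m₂ = 90.0000/5 = 18.00000
Σ(xᵢ − x̄)³ = 420.0000 ⇒ m₃ = 420.0000/5 = 84.00000
m₂^(3/2) = 18.00000^(1.5) = 76.36753
g₁ = m₃ / m₂^(3/2) = 84.00000 / 76.36753 ≈ 1.0999

1.0999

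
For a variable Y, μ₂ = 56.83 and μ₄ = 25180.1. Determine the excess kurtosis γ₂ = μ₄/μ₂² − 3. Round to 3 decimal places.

4.797

μ₂² = 56.83² = 3229.64890
μ₄/μ₂² = 25180.1 / 3229.64890 = 7.79654
γ₂ = 7.79654 − 3 ≈ 4.797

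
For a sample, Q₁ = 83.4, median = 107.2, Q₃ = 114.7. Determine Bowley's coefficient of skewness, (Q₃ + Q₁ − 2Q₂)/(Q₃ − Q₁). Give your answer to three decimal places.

numerator: Q₃ + Q₁ − 2Q₂ = 114.7 + 83.4 − 2×107.2 = -16.3000
denominator: Q₃ − Q₁ = 114.7 − 83.4 = 31.3000
Bowley skewness = -16.3000 / 31.3000 ≈ -0.521

-0.521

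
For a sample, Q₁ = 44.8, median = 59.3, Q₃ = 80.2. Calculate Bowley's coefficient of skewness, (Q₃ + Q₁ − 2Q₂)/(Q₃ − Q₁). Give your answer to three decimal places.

numerator: Q₃ + Q₁ − 2Q₂ = 80.2 + 44.8 − 2×59.3 = 6.4000
denominator: Q₃ − Q₁ = 80.2 − 44.8 = 35.4000
Bowley skewness = 6.4000 / 35.4000 ≈ 0.181

0.181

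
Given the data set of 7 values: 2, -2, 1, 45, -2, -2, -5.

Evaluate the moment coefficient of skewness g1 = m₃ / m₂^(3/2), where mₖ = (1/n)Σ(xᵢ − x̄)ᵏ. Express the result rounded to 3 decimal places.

1.970

x̄ = (2 - 2 + 1 + 45 - 2 - 2 - 5) / 7 = 5.2857
deviations (xᵢ − x̄): -3.2857, -7.2857, -4.2857, 39.7143, -7.2857, -7.2857, -10.2857
Σ(xᵢ − x̄)² = 1871.4286 ⇒ m₂ = 1871.4286/7 = 267.34694
Σ(xᵢ − x̄)³ = 60275.7551 ⇒ m₃ = 60275.7551/7 = 8610.82216
m₂^(3/2) = 267.34694^(1.5) = 4371.32225
g1 = m₃ / m₂^(3/2) = 8610.82216 / 4371.32225 ≈ 1.970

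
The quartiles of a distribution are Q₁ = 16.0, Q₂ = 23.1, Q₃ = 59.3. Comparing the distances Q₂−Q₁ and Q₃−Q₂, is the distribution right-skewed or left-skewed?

Q₂ − Q₁ = 7.1;  Q₃ − Q₂ = 36.2
Q₃ − Q₂ > Q₂ − Q₁ ⇒ the upper half is more spread out ⇒ right-skewed.

right-skewed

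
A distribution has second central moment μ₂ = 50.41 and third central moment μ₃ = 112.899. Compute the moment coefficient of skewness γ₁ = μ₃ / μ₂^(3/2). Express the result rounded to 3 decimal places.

0.315

σ = √μ₂ = √50.41 = 7.10000
σ³ = μ₂^(3/2) = 357.91100
γ₁ = μ₃/σ³ = 112.899 / 357.91100 ≈ 0.315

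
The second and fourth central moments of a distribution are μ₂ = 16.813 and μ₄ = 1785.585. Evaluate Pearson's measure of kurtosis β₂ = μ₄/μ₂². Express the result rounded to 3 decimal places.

μ₂² = 16.813² = 282.67697
μ₄/μ₂² = 1785.585 / 282.67697 = 6.31670
β₂ ≈ 6.317

6.317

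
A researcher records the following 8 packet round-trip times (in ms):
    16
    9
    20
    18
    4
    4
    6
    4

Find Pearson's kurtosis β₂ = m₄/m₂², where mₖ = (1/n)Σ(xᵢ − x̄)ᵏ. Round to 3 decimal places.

1.445

x̄ = 10.1250
Σ(xᵢ − x̄)² = 324.8750 ⇒ m₂ = 40.60938
Σ(xᵢ − x̄)⁴ = 19059.9629 ⇒ m₄ = 2382.49536
m₂² = 1649.12134
β₂ = m₄/m₂² = 2382.49536 / 1649.12134 ≈ 1.445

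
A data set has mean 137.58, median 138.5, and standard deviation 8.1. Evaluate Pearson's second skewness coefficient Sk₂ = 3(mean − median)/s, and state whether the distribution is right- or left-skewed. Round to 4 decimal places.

-0.3407, left-skewed

Sk₂ = 3(137.58 − 138.5) / 8.1 = 3 × -0.9200 / 8.1
    = -2.7600 / 8.1 ≈ -0.3407
Sk₂ < 0 ⇒ mean < median ⇒ left-skewed (negative skew).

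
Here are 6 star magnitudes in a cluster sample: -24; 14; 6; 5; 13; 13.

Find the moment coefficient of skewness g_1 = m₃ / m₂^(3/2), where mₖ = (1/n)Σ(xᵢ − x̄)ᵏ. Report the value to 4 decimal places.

-1.5173

x̄ = (-24 + 14 + 6 + 5 + 13 + 13) / 6 = 4.5000
deviations (xᵢ − x̄): -28.5000, 9.5000, 1.5000, 0.5000, 8.5000, 8.5000
Σ(xᵢ − x̄)² = 1049.5000 ⇒ m₂ = 1049.5000/6 = 174.91667
Σ(xᵢ − x̄)³ = -21060.0000 ⇒ m₃ = -21060.0000/6 = -3510.00000
m₂^(3/2) = 174.91667^(1.5) = 2313.37900
g_1 = m₃ / m₂^(3/2) = -3510.00000 / 2313.37900 ≈ -1.5173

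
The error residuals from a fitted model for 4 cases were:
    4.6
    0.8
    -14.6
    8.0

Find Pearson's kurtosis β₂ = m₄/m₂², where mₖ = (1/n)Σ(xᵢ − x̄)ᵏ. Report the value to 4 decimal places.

2.1148

x̄ = -0.3000
Σ(xᵢ − x̄)² = 298.6000 ⇒ m₂ = 74.65000
Σ(xᵢ − x̄)⁴ = 47139.9364 ⇒ m₄ = 11784.98410
m₂² = 5572.62250
β₂ = m₄/m₂² = 11784.98410 / 5572.62250 ≈ 2.1148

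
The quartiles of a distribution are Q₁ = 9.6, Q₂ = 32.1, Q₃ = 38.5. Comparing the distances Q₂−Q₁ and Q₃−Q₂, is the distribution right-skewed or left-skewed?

left-skewed

Q₂ − Q₁ = 22.5;  Q₃ − Q₂ = 6.4
Q₂ − Q₁ > Q₃ − Q₂ ⇒ the lower half is more spread out ⇒ left-skewed.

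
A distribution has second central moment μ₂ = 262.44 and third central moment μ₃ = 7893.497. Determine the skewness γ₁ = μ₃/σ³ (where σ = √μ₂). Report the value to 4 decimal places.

1.8566

σ = √μ₂ = √262.44 = 16.20000
σ³ = μ₂^(3/2) = 4251.52800
γ₁ = μ₃/σ³ = 7893.497 / 4251.52800 ≈ 1.8566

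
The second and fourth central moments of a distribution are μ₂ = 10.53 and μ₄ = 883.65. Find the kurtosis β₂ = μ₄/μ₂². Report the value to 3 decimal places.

7.969

μ₂² = 10.53² = 110.88090
μ₄/μ₂² = 883.65 / 110.88090 = 7.96936
β₂ ≈ 7.969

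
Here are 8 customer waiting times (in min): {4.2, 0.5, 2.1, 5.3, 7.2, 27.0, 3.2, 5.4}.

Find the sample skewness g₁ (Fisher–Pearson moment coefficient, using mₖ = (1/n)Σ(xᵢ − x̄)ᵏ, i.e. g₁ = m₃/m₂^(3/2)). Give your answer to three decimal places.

x̄ = (4.2 + 0.5 + 2.1 + 5.3 + 7.2 + 27.0 + 3.2 + 5.4) / 8 = 6.8625
deviations (xᵢ − x̄): -2.6625, -6.3625, -4.7625, -1.5625, 0.3375, 20.1375, -3.6625, -1.4625
Σ(xᵢ − x̄)² = 493.8788 ⇒ m₂ = 493.8788/8 = 61.73484
Σ(xᵢ − x̄)³ = 7725.6468 ⇒ m₃ = 7725.6468/8 = 965.70585
m₂^(3/2) = 61.73484^(1.5) = 485.06008
g₁ = m₃ / m₂^(3/2) = 965.70585 / 485.06008 ≈ 1.991

1.991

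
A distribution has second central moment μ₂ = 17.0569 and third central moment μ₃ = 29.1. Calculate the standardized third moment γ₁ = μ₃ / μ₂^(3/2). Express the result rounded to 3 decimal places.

σ = √μ₂ = √17.0569 = 4.13000
σ³ = μ₂^(3/2) = 70.44500
γ₁ = μ₃/σ³ = 29.1 / 70.44500 ≈ 0.413

0.413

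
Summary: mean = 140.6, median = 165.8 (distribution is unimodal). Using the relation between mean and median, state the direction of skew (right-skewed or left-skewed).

mean − median = 140.6 − 165.8 = -25.2
mean < median ⇒ the longer tail is on the left ⇒ left-skewed (negatively skewed).

left-skewed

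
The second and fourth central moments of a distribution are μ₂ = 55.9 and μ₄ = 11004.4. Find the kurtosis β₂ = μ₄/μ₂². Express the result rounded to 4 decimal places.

3.5216

μ₂² = 55.9² = 3124.81000
μ₄/μ₂² = 11004.4 / 3124.81000 = 3.52162
β₂ ≈ 3.5216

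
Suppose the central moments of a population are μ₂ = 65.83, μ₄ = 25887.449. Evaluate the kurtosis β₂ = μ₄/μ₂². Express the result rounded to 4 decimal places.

μ₂² = 65.83² = 4333.58890
μ₄/μ₂² = 25887.449 / 4333.58890 = 5.97367
β₂ ≈ 5.9737

5.9737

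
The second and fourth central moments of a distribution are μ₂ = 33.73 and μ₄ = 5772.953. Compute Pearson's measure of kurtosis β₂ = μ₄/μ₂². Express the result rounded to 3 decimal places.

μ₂² = 33.73² = 1137.71290
μ₄/μ₂² = 5772.953 / 1137.71290 = 5.07417
β₂ ≈ 5.074

5.074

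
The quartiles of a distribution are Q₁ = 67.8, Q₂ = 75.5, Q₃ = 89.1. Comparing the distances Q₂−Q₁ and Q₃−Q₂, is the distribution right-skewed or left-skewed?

right-skewed

Q₂ − Q₁ = 7.7;  Q₃ − Q₂ = 13.6
Q₃ − Q₂ > Q₂ − Q₁ ⇒ the upper half is more spread out ⇒ right-skewed.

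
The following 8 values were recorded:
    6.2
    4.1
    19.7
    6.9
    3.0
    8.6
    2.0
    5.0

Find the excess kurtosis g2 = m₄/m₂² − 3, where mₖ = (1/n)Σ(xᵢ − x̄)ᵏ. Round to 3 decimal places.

1.626

x̄ = 6.9375
Σ(xᵢ − x̄)² = 217.8787 ⇒ m₂ = 27.23484
Σ(xᵢ − x̄)⁴ = 27451.9066 ⇒ m₄ = 3431.48833
m₂² = 741.73671
g2 = m₄/m₂² − 3 = 4.62629 − 3 ≈ 1.626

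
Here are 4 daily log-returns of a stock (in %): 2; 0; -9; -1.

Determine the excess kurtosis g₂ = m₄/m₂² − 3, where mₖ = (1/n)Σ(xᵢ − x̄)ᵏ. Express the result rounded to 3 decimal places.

x̄ = -2.0000
Σ(xᵢ − x̄)² = 70.0000 ⇒ m₂ = 17.50000
Σ(xᵢ − x̄)⁴ = 2674.0000 ⇒ m₄ = 668.50000
m₂² = 306.25000
g₂ = m₄/m₂² − 3 = 2.18286 − 3 ≈ -0.817

-0.817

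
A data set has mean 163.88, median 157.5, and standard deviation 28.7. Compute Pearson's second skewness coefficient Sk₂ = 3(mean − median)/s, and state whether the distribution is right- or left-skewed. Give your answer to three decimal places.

0.667, right-skewed

Sk₂ = 3(163.88 − 157.5) / 28.7 = 3 × 6.3800 / 28.7
    = 19.1400 / 28.7 ≈ 0.667
Sk₂ > 0 ⇒ mean > median ⇒ right-skewed (positive skew).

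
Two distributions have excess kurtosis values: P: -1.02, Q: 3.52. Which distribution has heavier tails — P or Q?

Q

Higher excess kurtosis ⇒ heavier tails relative to the normal distribution.
-1.02 vs 3.52: the larger is 3.52, so Q has heavier tails. (Q is leptokurtic — heavier-than-normal tails; the other is platykurtic.)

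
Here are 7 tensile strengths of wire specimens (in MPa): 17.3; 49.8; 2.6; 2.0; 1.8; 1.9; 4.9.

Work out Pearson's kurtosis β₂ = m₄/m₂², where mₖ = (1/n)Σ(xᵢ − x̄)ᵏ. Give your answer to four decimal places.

4.2525

x̄ = 11.4714
Σ(xᵢ − x̄)² = 1899.7943 ⇒ m₂ = 271.39918
Σ(xᵢ − x̄)⁴ = 2192596.6379 ⇒ m₄ = 313228.09112
m₂² = 73657.51690
β₂ = m₄/m₂² = 313228.09112 / 73657.51690 ≈ 4.2525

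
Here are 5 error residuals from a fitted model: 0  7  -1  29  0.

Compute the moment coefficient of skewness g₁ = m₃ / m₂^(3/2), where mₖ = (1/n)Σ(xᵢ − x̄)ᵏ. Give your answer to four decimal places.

1.2870

x̄ = (0 + 7 - 1 + 29 + 0) / 5 = 7.0000
deviations (xᵢ − x̄): -7.0000, 0.0000, -8.0000, 22.0000, -7.0000
Σ(xᵢ − x̄)² = 646.0000 ⇒ m₂ = 646.0000/5 = 129.20000
Σ(xᵢ − x̄)³ = 9450.0000 ⇒ m₃ = 9450.0000/5 = 1890.00000
m₂^(3/2) = 129.20000^(1.5) = 1468.56702
g₁ = m₃ / m₂^(3/2) = 1890.00000 / 1468.56702 ≈ 1.2870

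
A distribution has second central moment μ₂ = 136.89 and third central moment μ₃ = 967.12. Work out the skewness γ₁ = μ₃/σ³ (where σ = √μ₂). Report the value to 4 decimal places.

σ = √μ₂ = √136.89 = 11.70000
σ³ = μ₂^(3/2) = 1601.61300
γ₁ = μ₃/σ³ = 967.12 / 1601.61300 ≈ 0.6038

0.6038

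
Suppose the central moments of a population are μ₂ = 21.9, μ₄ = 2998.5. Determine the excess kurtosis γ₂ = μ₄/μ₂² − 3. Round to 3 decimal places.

μ₂² = 21.9² = 479.61000
μ₄/μ₂² = 2998.5 / 479.61000 = 6.25195
γ₂ = 6.25195 − 3 ≈ 3.252

3.252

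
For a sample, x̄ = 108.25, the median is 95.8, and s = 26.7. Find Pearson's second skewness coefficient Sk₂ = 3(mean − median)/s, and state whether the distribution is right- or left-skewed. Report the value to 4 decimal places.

Sk₂ = 3(108.25 − 95.8) / 26.7 = 3 × 12.4500 / 26.7
    = 37.3500 / 26.7 ≈ 1.3989
Sk₂ > 0 ⇒ mean > median ⇒ right-skewed (positive skew).

1.3989, right-skewed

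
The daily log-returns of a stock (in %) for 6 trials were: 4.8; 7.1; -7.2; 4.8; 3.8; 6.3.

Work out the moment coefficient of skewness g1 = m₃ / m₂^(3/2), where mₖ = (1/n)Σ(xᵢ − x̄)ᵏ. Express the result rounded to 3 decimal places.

-1.587

x̄ = (4.8 + 7.1 - 7.2 + 4.8 + 3.8 + 6.3) / 6 = 3.2667
deviations (xᵢ − x̄): 1.5333, 3.8333, -10.4667, 1.5333, 0.5333, 3.0333
Σ(xᵢ − x̄)² = 138.4333 ⇒ m₂ = 138.4333/6 = 23.07222
Σ(xᵢ − x̄)³ = -1055.0344 ⇒ m₃ = -1055.0344/6 = -175.83907
m₂^(3/2) = 23.07222^(1.5) = 110.82408
g1 = m₃ / m₂^(3/2) = -175.83907 / 110.82408 ≈ -1.587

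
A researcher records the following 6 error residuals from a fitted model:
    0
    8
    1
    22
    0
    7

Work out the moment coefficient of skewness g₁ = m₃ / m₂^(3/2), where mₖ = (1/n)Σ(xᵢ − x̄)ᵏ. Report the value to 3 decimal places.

x̄ = (0 + 8 + 1 + 22 + 0 + 7) / 6 = 6.3333
deviations (xᵢ − x̄): -6.3333, 1.6667, -5.3333, 15.6667, -6.3333, 0.6667
Σ(xᵢ − x̄)² = 357.3333 ⇒ m₂ = 357.3333/6 = 59.55556
Σ(xᵢ − x̄)³ = 3190.4444 ⇒ m₃ = 3190.4444/6 = 531.74074
m₂^(3/2) = 59.55556^(1.5) = 459.60360
g₁ = m₃ / m₂^(3/2) = 531.74074 / 459.60360 ≈ 1.157

1.157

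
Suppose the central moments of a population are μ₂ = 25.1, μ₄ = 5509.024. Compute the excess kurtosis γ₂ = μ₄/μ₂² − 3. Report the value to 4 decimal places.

μ₂² = 25.1² = 630.01000
μ₄/μ₂² = 5509.024 / 630.01000 = 8.74434
γ₂ = 8.74434 − 3 ≈ 5.7443

5.7443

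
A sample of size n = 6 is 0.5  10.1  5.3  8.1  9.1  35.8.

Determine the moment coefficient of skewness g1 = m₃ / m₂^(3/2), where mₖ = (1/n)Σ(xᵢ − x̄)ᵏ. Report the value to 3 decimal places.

1.465

x̄ = (0.5 + 10.1 + 5.3 + 8.1 + 9.1 + 35.8) / 6 = 11.4833
deviations (xᵢ − x̄): -10.9833, -1.3833, -6.1833, -3.3833, -2.3833, 24.3167
Σ(xᵢ − x̄)² = 769.2083 ⇒ m₂ = 769.2083/6 = 128.20139
Σ(xᵢ − x̄)³ = 12762.1674 ⇒ m₃ = 12762.1674/6 = 2127.02791
m₂^(3/2) = 128.20139^(1.5) = 1451.57371
g1 = m₃ / m₂^(3/2) = 2127.02791 / 1451.57371 ≈ 1.465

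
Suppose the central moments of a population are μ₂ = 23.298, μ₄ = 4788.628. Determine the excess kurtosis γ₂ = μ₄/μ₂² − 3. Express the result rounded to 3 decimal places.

5.822

μ₂² = 23.298² = 542.79680
μ₄/μ₂² = 4788.628 / 542.79680 = 8.82214
γ₂ = 8.82214 − 3 ≈ 5.822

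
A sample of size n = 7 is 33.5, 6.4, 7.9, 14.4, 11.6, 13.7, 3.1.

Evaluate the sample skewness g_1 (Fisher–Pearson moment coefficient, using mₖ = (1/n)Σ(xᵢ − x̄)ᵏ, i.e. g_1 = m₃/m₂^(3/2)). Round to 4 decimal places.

x̄ = (33.5 + 6.4 + 7.9 + 14.4 + 11.6 + 13.7 + 3.1) / 7 = 12.9429
deviations (xᵢ − x̄): 20.5571, -6.5429, -5.0429, 1.4571, -1.3429, 0.7571, -9.8429
Σ(xᵢ − x̄)² = 592.2171 ⇒ m₂ = 592.2171/7 = 84.60245
Σ(xᵢ − x̄)³ = 7326.5462 ⇒ m₃ = 7326.5462/7 = 1046.64946
m₂^(3/2) = 84.60245^(1.5) = 778.16985
g_1 = m₃ / m₂^(3/2) = 1046.64946 / 778.16985 ≈ 1.3450

1.3450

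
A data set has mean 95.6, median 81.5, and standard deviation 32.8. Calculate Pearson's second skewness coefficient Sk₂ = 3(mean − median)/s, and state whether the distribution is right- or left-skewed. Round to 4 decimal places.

1.2896, right-skewed

Sk₂ = 3(95.6 − 81.5) / 32.8 = 3 × 14.1000 / 32.8
    = 42.3000 / 32.8 ≈ 1.2896
Sk₂ > 0 ⇒ mean > median ⇒ right-skewed (positive skew).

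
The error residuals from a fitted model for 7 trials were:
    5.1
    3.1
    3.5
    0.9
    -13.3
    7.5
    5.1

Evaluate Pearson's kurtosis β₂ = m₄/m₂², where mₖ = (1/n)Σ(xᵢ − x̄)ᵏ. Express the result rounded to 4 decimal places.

4.4040

x̄ = 1.7000
Σ(xᵢ − x̄)² = 287.6000 ⇒ m₂ = 41.08571
Σ(xᵢ − x̄)⁴ = 52038.6656 ⇒ m₄ = 7434.09509
m₂² = 1688.03592
β₂ = m₄/m₂² = 7434.09509 / 1688.03592 ≈ 4.4040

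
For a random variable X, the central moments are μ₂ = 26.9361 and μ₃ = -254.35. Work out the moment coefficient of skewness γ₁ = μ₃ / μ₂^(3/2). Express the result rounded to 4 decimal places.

-1.8194

σ = √μ₂ = √26.9361 = 5.19000
σ³ = μ₂^(3/2) = 139.79836
γ₁ = μ₃/σ³ = -254.35 / 139.79836 ≈ -1.8194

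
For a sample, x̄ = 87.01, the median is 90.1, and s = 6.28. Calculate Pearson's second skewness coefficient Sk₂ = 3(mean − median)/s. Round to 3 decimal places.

-1.476

Sk₂ = 3(87.01 − 90.1) / 6.28 = 3 × -3.0900 / 6.28
    = -9.2700 / 6.28 ≈ -1.476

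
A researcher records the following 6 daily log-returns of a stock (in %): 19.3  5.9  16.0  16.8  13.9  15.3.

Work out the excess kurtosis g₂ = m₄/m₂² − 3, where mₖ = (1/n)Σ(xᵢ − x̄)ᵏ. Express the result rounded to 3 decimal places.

x̄ = 14.5333
Σ(xᵢ − x̄)² = 105.5333 ⇒ m₂ = 17.58889
Σ(xᵢ − x̄)⁴ = 6103.1627 ⇒ m₄ = 1017.19379
m₂² = 309.36901
g₂ = m₄/m₂² − 3 = 3.28796 − 3 ≈ 0.288

0.288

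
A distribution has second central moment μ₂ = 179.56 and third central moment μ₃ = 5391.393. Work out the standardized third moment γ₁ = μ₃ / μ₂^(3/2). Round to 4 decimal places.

σ = √μ₂ = √179.56 = 13.40000
σ³ = μ₂^(3/2) = 2406.10400
γ₁ = μ₃/σ³ = 5391.393 / 2406.10400 ≈ 2.2407

2.2407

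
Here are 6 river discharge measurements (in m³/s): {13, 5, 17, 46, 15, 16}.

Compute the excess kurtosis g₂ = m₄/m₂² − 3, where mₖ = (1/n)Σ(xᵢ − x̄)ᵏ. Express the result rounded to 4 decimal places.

0.6433

x̄ = 18.6667
Σ(xᵢ − x̄)² = 989.3333 ⇒ m₂ = 164.88889
Σ(xᵢ − x̄)⁴ = 594331.1111 ⇒ m₄ = 99055.18519
m₂² = 27188.34568
g₂ = m₄/m₂² − 3 = 3.64330 − 3 ≈ 0.6433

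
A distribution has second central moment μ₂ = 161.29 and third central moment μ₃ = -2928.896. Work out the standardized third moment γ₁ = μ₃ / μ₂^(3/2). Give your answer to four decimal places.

σ = √μ₂ = √161.29 = 12.70000
σ³ = μ₂^(3/2) = 2048.38300
γ₁ = μ₃/σ³ = -2928.896 / 2048.38300 ≈ -1.4299

-1.4299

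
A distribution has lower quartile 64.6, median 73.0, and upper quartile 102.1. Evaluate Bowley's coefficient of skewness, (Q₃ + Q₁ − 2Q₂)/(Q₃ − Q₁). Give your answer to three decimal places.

0.552

numerator: Q₃ + Q₁ − 2Q₂ = 102.1 + 64.6 − 2×73.0 = 20.7000
denominator: Q₃ − Q₁ = 102.1 − 64.6 = 37.5000
Bowley skewness = 20.7000 / 37.5000 ≈ 0.552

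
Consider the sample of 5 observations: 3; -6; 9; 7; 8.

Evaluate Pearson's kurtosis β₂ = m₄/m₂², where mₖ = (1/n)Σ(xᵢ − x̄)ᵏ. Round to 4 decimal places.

x̄ = 4.2000
Σ(xᵢ − x̄)² = 150.8000 ⇒ m₂ = 30.16000
Σ(xᵢ − x̄)⁴ = 11627.2160 ⇒ m₄ = 2325.44320
m₂² = 909.62560
β₂ = m₄/m₂² = 2325.44320 / 909.62560 ≈ 2.5565

2.5565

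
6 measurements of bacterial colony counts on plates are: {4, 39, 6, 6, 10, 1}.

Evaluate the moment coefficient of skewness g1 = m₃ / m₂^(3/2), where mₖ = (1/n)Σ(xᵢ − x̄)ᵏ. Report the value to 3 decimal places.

1.616

x̄ = (4 + 39 + 6 + 6 + 10 + 1) / 6 = 11.0000
deviations (xᵢ − x̄): -7.0000, 28.0000, -5.0000, -5.0000, -1.0000, -10.0000
Σ(xᵢ − x̄)² = 984.0000 ⇒ m₂ = 984.0000/6 = 164.00000
Σ(xᵢ − x̄)³ = 20358.0000 ⇒ m₃ = 20358.0000/6 = 3393.00000
m₂^(3/2) = 164.00000^(1.5) = 2100.22475
g1 = m₃ / m₂^(3/2) = 3393.00000 / 2100.22475 ≈ 1.616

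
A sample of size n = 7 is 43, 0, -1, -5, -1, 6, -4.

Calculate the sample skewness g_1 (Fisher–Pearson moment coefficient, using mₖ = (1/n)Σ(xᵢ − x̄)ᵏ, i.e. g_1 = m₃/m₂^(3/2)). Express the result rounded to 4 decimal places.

1.8655

x̄ = (43 + 0 - 1 - 5 - 1 + 6 - 4) / 7 = 5.4286
deviations (xᵢ − x̄): 37.5714, -5.4286, -6.4286, -10.4286, -6.4286, 0.5714, -9.4286
Σ(xᵢ − x̄)² = 1721.7143 ⇒ m₂ = 1721.7143/7 = 245.95918
Σ(xᵢ − x̄)³ = 50372.8163 ⇒ m₃ = 50372.8163/7 = 7196.11662
m₂^(3/2) = 245.95918^(1.5) = 3857.39901
g_1 = m₃ / m₂^(3/2) = 7196.11662 / 3857.39901 ≈ 1.8655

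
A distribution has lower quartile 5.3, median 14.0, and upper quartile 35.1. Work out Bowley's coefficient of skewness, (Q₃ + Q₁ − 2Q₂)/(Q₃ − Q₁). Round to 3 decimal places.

0.416

numerator: Q₃ + Q₁ − 2Q₂ = 35.1 + 5.3 − 2×14.0 = 12.4000
denominator: Q₃ − Q₁ = 35.1 − 5.3 = 29.8000
Bowley skewness = 12.4000 / 29.8000 ≈ 0.416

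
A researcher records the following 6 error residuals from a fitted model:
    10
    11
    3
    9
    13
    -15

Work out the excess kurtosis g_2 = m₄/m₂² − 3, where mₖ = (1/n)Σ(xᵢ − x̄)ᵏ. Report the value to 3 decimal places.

0.459

x̄ = 5.1667
Σ(xᵢ − x̄)² = 544.8333 ⇒ m₂ = 90.80556
Σ(xᵢ − x̄)⁴ = 171107.1528 ⇒ m₄ = 28517.85880
m₂² = 8245.64892
g_2 = m₄/m₂² − 3 = 3.45853 − 3 ≈ 0.459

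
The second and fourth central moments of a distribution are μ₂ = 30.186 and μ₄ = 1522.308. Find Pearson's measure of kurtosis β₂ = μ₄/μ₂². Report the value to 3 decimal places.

1.671

μ₂² = 30.186² = 911.19460
μ₄/μ₂² = 1522.308 / 911.19460 = 1.67067
β₂ ≈ 1.671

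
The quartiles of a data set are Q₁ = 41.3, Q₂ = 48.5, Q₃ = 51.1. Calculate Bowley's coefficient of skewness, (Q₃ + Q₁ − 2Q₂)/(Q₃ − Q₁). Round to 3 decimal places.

numerator: Q₃ + Q₁ − 2Q₂ = 51.1 + 41.3 − 2×48.5 = -4.6000
denominator: Q₃ − Q₁ = 51.1 − 41.3 = 9.8000
Bowley skewness = -4.6000 / 9.8000 ≈ -0.469

-0.469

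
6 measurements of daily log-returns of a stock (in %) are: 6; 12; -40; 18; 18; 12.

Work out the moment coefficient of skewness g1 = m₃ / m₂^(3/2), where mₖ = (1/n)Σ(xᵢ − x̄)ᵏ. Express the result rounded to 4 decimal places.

-1.6293

x̄ = (6 + 12 - 40 + 18 + 18 + 12) / 6 = 4.3333
deviations (xᵢ − x̄): 1.6667, 7.6667, -44.3333, 13.6667, 13.6667, 7.6667
Σ(xᵢ − x̄)² = 2459.3333 ⇒ m₂ = 2459.3333/6 = 409.88889
Σ(xᵢ − x̄)³ = -81123.5556 ⇒ m₃ = -81123.5556/6 = -13520.59259
m₂^(3/2) = 409.88889^(1.5) = 8298.49275
g1 = m₃ / m₂^(3/2) = -13520.59259 / 8298.49275 ≈ -1.6293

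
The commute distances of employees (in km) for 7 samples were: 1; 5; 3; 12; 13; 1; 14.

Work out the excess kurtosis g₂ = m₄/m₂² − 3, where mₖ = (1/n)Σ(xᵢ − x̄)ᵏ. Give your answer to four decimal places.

-1.7672

x̄ = 7.0000
Σ(xᵢ − x̄)² = 202.0000 ⇒ m₂ = 28.85714
Σ(xᵢ − x̄)⁴ = 7186.0000 ⇒ m₄ = 1026.57143
m₂² = 832.73469
g₂ = m₄/m₂² − 3 = 1.23277 − 3 ≈ -1.7672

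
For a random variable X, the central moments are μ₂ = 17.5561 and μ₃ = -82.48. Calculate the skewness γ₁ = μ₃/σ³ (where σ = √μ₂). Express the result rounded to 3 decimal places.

σ = √μ₂ = √17.5561 = 4.19000
σ³ = μ₂^(3/2) = 73.56006
γ₁ = μ₃/σ³ = -82.48 / 73.56006 ≈ -1.121

-1.121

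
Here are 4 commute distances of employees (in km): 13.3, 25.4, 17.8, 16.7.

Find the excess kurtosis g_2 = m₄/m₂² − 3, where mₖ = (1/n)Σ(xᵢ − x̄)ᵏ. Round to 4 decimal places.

x̄ = 18.3000
Σ(xᵢ − x̄)² = 78.2200 ⇒ m₂ = 19.55500
Σ(xᵢ − x̄)⁴ = 3172.7842 ⇒ m₄ = 793.19605
m₂² = 382.39802
g_2 = m₄/m₂² − 3 = 2.07427 − 3 ≈ -0.9257

-0.9257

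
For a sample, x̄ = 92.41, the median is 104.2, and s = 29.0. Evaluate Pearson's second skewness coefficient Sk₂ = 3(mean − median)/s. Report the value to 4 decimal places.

Sk₂ = 3(92.41 − 104.2) / 29.0 = 3 × -11.7900 / 29.0
    = -35.3700 / 29.0 ≈ -1.2197

-1.2197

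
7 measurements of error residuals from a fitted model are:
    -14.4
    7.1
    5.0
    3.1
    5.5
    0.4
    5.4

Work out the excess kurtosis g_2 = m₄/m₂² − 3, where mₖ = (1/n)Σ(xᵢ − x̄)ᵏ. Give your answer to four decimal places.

1.4080

x̄ = 1.7286
Σ(xᵢ − x̄)² = 331.0343 ⇒ m₂ = 47.29061
Σ(xᵢ − x̄)⁴ = 69005.6915 ⇒ m₄ = 9857.95593
m₂² = 2236.40201
g_2 = m₄/m₂² − 3 = 4.40795 − 3 ≈ 1.4080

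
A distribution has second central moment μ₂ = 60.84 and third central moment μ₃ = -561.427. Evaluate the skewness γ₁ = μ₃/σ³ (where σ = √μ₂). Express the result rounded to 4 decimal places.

-1.1831

σ = √μ₂ = √60.84 = 7.80000
σ³ = μ₂^(3/2) = 474.55200
γ₁ = μ₃/σ³ = -561.427 / 474.55200 ≈ -1.1831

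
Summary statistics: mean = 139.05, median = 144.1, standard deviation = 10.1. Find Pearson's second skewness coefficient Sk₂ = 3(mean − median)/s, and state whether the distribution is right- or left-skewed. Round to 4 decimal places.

-1.5000, left-skewed

Sk₂ = 3(139.05 − 144.1) / 10.1 = 3 × -5.0500 / 10.1
    = -15.1500 / 10.1 ≈ -1.5000
Sk₂ < 0 ⇒ mean < median ⇒ left-skewed (negative skew).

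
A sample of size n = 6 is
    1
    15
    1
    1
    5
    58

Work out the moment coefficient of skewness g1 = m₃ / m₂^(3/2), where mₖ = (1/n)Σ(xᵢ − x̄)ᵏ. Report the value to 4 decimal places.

x̄ = (1 + 15 + 1 + 1 + 5 + 58) / 6 = 13.5000
deviations (xᵢ − x̄): -12.5000, 1.5000, -12.5000, -12.5000, -8.5000, 44.5000
Σ(xᵢ − x̄)² = 2523.5000 ⇒ m₂ = 2523.5000/6 = 420.58333
Σ(xᵢ − x̄)³ = 81651.0000 ⇒ m₃ = 81651.0000/6 = 13608.50000
m₂^(3/2) = 420.58333^(1.5) = 8625.37703
g1 = m₃ / m₂^(3/2) = 13608.50000 / 8625.37703 ≈ 1.5777

1.5777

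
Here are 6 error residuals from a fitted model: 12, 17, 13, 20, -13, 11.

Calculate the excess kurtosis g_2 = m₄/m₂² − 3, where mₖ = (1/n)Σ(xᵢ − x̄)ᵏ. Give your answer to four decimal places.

x̄ = 10.0000
Σ(xᵢ − x̄)² = 692.0000 ⇒ m₂ = 115.33333
Σ(xᵢ − x̄)⁴ = 292340.0000 ⇒ m₄ = 48723.33333
m₂² = 13301.77778
g_2 = m₄/m₂² − 3 = 3.66292 − 3 ≈ 0.6629

0.6629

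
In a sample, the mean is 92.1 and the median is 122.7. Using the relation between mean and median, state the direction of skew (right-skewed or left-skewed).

left-skewed

mean − median = 92.1 − 122.7 = -30.6
mean < median ⇒ the longer tail is on the left ⇒ left-skewed (negatively skewed).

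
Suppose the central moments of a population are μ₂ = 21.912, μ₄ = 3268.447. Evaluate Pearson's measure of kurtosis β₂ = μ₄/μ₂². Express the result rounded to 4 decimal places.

μ₂² = 21.912² = 480.13574
μ₄/μ₂² = 3268.447 / 480.13574 = 6.80734
β₂ ≈ 6.8073

6.8073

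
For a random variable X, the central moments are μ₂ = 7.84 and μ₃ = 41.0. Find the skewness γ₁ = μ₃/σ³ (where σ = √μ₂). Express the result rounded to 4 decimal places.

σ = √μ₂ = √7.84 = 2.80000
σ³ = μ₂^(3/2) = 21.95200
γ₁ = μ₃/σ³ = 41.0 / 21.95200 ≈ 1.8677

1.8677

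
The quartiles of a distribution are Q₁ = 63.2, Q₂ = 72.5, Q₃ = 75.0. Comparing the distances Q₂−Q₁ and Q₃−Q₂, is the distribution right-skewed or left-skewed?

left-skewed

Q₂ − Q₁ = 9.3;  Q₃ − Q₂ = 2.5
Q₂ − Q₁ > Q₃ − Q₂ ⇒ the lower half is more spread out ⇒ left-skewed.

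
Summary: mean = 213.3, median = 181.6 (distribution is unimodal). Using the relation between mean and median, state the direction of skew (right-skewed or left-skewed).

mean − median = 213.3 − 181.6 = 31.7
mean > median ⇒ the longer tail is on the right ⇒ right-skewed (positively skewed).

right-skewed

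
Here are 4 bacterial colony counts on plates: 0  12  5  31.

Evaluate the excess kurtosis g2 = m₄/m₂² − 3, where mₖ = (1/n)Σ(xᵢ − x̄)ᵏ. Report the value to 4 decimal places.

x̄ = 12.0000
Σ(xᵢ − x̄)² = 554.0000 ⇒ m₂ = 138.50000
Σ(xᵢ − x̄)⁴ = 153458.0000 ⇒ m₄ = 38364.50000
m₂² = 19182.25000
g2 = m₄/m₂² − 3 = 2.00000 − 3 ≈ -1.0000

-1.0000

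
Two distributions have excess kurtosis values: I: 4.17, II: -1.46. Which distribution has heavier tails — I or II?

I

Higher excess kurtosis ⇒ heavier tails relative to the normal distribution.
4.17 vs -1.46: the larger is 4.17, so I has heavier tails. (I is leptokurtic — heavier-than-normal tails; the other is platykurtic.)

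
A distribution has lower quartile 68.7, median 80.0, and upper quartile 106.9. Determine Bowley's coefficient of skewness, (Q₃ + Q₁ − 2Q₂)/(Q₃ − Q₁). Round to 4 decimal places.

0.4084

numerator: Q₃ + Q₁ − 2Q₂ = 106.9 + 68.7 − 2×80.0 = 15.6000
denominator: Q₃ − Q₁ = 106.9 − 68.7 = 38.2000
Bowley skewness = 15.6000 / 38.2000 ≈ 0.4084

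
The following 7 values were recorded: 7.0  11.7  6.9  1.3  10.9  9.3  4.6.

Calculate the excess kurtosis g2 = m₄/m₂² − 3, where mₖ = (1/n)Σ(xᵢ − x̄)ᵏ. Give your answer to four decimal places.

-0.8631

x̄ = 7.3857
Σ(xᵢ − x̄)² = 79.8086 ⇒ m₂ = 11.40122
Σ(xᵢ − x̄)⁴ = 1944.3599 ⇒ m₄ = 277.76570
m₂² = 129.98792
g2 = m₄/m₂² − 3 = 2.13686 − 3 ≈ -0.8631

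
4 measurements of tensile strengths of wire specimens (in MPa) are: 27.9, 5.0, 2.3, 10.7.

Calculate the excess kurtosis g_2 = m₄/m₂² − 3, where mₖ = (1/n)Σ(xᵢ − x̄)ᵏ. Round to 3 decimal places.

x̄ = 11.4750
Σ(xᵢ − x̄)² = 396.4875 ⇒ m₂ = 99.12187
Σ(xᵢ − x̄)⁴ = 81626.0820 ⇒ m₄ = 20406.52051
m₂² = 9825.14610
g_2 = m₄/m₂² − 3 = 2.07697 − 3 ≈ -0.923

-0.923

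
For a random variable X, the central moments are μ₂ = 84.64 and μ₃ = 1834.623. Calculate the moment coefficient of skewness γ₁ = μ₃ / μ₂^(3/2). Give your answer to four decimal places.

σ = √μ₂ = √84.64 = 9.20000
σ³ = μ₂^(3/2) = 778.68800
γ₁ = μ₃/σ³ = 1834.623 / 778.68800 ≈ 2.3560

2.3560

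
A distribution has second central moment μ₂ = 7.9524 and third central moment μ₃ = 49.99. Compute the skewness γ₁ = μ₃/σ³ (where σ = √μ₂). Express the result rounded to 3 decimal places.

2.229

σ = √μ₂ = √7.9524 = 2.82000
σ³ = μ₂^(3/2) = 22.42577
γ₁ = μ₃/σ³ = 49.99 / 22.42577 ≈ 2.229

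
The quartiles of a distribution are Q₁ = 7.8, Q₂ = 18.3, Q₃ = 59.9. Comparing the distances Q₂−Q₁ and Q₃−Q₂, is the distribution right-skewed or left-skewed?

Q₂ − Q₁ = 10.5;  Q₃ − Q₂ = 41.6
Q₃ − Q₂ > Q₂ − Q₁ ⇒ the upper half is more spread out ⇒ right-skewed.

right-skewed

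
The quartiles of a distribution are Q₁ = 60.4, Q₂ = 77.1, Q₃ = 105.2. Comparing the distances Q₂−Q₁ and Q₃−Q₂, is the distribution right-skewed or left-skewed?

Q₂ − Q₁ = 16.7;  Q₃ − Q₂ = 28.1
Q₃ − Q₂ > Q₂ − Q₁ ⇒ the upper half is more spread out ⇒ right-skewed.

right-skewed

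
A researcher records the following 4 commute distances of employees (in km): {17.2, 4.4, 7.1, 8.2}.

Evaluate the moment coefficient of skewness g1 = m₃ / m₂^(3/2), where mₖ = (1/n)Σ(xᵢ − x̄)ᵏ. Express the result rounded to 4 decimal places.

0.8645

x̄ = (17.2 + 4.4 + 7.1 + 8.2) / 4 = 9.2250
deviations (xᵢ − x̄): 7.9750, -4.8250, -2.1250, -1.0250
Σ(xᵢ − x̄)² = 92.4475 ⇒ m₂ = 92.4475/4 = 23.11188
Σ(xᵢ − x̄)³ = 384.2134 ⇒ m₃ = 384.2134/4 = 96.05334
m₂^(3/2) = 23.11188^(1.5) = 111.10990
g1 = m₃ / m₂^(3/2) = 96.05334 / 111.10990 ≈ 0.8645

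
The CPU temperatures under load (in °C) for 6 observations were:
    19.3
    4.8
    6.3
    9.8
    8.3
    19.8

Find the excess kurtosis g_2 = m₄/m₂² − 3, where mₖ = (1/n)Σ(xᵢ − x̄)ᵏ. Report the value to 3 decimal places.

x̄ = 11.3833
Σ(xᵢ − x̄)² = 214.7083 ⇒ m₂ = 35.78472
Σ(xᵢ − x̄)⁴ = 11589.0929 ⇒ m₄ = 1931.51548
m₂² = 1280.54634
g_2 = m₄/m₂² − 3 = 1.50835 − 3 ≈ -1.492

-1.492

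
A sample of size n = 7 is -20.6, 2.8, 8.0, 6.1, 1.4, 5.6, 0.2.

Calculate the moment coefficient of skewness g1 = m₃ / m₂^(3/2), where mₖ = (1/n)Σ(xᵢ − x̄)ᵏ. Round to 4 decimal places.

x̄ = (-20.6 + 2.8 + 8.0 + 6.1 + 1.4 + 5.6 + 0.2) / 7 = 0.5000
deviations (xᵢ − x̄): -21.1000, 2.3000, 7.5000, 5.6000, 0.9000, 5.1000, -0.3000
Σ(xᵢ − x̄)² = 565.0200 ⇒ m₂ = 565.0200/7 = 80.71714
Σ(xᵢ − x̄)³ = -8650.9200 ⇒ m₃ = -8650.9200/7 = -1235.84571
m₂^(3/2) = 80.71714^(1.5) = 725.18476
g1 = m₃ / m₂^(3/2) = -1235.84571 / 725.18476 ≈ -1.7042

-1.7042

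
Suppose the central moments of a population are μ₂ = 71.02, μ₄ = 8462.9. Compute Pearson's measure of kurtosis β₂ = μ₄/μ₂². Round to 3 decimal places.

1.678

μ₂² = 71.02² = 5043.84040
μ₄/μ₂² = 8462.9 / 5043.84040 = 1.67787
β₂ ≈ 1.678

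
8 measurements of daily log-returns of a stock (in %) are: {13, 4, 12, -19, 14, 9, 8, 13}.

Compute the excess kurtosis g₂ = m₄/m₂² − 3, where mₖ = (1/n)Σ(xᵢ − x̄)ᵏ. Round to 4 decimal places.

2.1149

x̄ = 6.7500
Σ(xᵢ − x̄)² = 835.5000 ⇒ m₂ = 104.43750
Σ(xᵢ − x̄)⁴ = 446311.4063 ⇒ m₄ = 55788.92578
m₂² = 10907.19141
g₂ = m₄/m₂² − 3 = 5.11488 − 3 ≈ 2.1149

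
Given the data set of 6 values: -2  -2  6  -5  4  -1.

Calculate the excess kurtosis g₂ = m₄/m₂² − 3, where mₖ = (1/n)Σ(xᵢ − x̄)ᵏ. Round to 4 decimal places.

x̄ = 0.0000
Σ(xᵢ − x̄)² = 86.0000 ⇒ m₂ = 14.33333
Σ(xᵢ − x̄)⁴ = 2210.0000 ⇒ m₄ = 368.33333
m₂² = 205.44444
g₂ = m₄/m₂² − 3 = 1.79286 − 3 ≈ -1.2071

-1.2071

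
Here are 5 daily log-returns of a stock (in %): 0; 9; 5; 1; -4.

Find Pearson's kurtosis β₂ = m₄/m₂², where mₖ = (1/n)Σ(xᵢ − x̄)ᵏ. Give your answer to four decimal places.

1.8966

x̄ = 2.2000
Σ(xᵢ − x̄)² = 98.8000 ⇒ m₂ = 19.76000
Σ(xᵢ − x̄)⁴ = 3702.7360 ⇒ m₄ = 740.54720
m₂² = 390.45760
β₂ = m₄/m₂² = 740.54720 / 390.45760 ≈ 1.8966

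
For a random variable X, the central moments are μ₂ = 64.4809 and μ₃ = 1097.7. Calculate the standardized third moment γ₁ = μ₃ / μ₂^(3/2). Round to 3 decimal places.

2.120

σ = √μ₂ = √64.4809 = 8.03000
σ³ = μ₂^(3/2) = 517.78163
γ₁ = μ₃/σ³ = 1097.7 / 517.78163 ≈ 2.120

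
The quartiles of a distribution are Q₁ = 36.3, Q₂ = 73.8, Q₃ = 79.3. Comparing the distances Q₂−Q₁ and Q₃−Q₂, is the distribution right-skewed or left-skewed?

Q₂ − Q₁ = 37.5;  Q₃ − Q₂ = 5.5
Q₂ − Q₁ > Q₃ − Q₂ ⇒ the lower half is more spread out ⇒ left-skewed.

left-skewed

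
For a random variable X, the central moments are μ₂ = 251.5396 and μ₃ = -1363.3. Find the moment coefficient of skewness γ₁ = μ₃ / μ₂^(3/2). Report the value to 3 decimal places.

-0.342

σ = √μ₂ = √251.5396 = 15.86000
σ³ = μ₂^(3/2) = 3989.41806
γ₁ = μ₃/σ³ = -1363.3 / 3989.41806 ≈ -0.342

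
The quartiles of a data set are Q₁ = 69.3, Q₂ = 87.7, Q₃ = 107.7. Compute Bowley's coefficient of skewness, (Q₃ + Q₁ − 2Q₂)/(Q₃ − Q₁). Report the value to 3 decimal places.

numerator: Q₃ + Q₁ − 2Q₂ = 107.7 + 69.3 − 2×87.7 = 1.6000
denominator: Q₃ − Q₁ = 107.7 − 69.3 = 38.4000
Bowley skewness = 1.6000 / 38.4000 ≈ 0.042

0.042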